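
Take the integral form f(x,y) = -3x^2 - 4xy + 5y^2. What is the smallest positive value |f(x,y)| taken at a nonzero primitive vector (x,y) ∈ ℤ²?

descent: ρ → (5,4,-3)  [lands on river]
river: ρ → (-3,8,1)
river: ρ → (1,8,-3)
river: ρ → (-3,4,5)
river: ρ → (5,6,-2)
river: ρ → (-2,6,5)
closes: descent 1, river 6
min |a| on river = 1

1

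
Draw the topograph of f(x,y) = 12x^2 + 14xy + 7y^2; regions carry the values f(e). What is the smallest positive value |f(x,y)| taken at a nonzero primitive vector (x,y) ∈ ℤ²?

translate: b→-10 (≡14 mod 24), so (12,14,7)→(12,-10,5)
flip: (12,-10,5)→(5,10,12)
translate: b→0 (≡10 mod 10), so (5,10,12)→(5,0,7)
reduced (well bottom): (5,0,7) with a≤c, −a<b≤a
well minimum = a = 5

5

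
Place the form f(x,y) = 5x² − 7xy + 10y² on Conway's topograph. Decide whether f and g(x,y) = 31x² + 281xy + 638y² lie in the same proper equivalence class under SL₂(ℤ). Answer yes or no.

D₁ = -151, D₂ = -151
f: translate: b→3 (≡-7 mod 10), so (5,-7,10)→(5,3,8)
f: reduced (well bottom): (5,3,8) with a≤c, −a<b≤a
g: translate: b→-29 (≡281 mod 62), so (31,281,638)→(31,-29,8)
g: flip: (31,-29,8)→(8,29,31)
g: translate: b→-3 (≡29 mod 16), so (8,29,31)→(8,-3,5)
g: flip: (8,-3,5)→(5,3,8)
g: reduced (well bottom): (5,3,8) with a≤c, −a<b≤a
reduced forms (5, 3, 8) vs (5, 3, 8) ⇒ equivalent

yes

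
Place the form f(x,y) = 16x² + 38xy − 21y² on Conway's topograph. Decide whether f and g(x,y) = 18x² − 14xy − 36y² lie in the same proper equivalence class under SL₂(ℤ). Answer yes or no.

D₁ = 2788, D₂ = 2788
river cycle of f (length 10): (-21, 46, 8), (8, 50, -9), (-9, 40, 33), (33, 26, -16), (-16, 38, 21), (21, 46, -8), (-8, 50, 9), (9, 40, -33), (-33, 26, 16), (16, 38, -21)
river cycle of g (length 10): (18, 22, -32), (-32, 42, 8), (8, 38, -42), (-42, 46, 4), (4, 50, -18), (-18, 22, 32), (32, 42, -8), (-8, 38, 42), (42, 46, -4), (-4, 50, 18)
cycles differ ⇒ inequivalent

no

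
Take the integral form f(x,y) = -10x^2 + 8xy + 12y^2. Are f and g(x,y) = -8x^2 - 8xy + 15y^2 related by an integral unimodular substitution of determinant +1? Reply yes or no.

D₁ = 544, D₂ = 544
river cycle of f (length 6): (12, 16, -6), (-6, 20, 6), (6, 16, -12), (-12, 8, 10), (10, 12, -10), (-10, 8, 12)
river cycle of g (length 4): (15, 8, -8), (-8, 8, 15), (15, 22, -1), (-1, 22, 15)
cycles differ ⇒ inequivalent

no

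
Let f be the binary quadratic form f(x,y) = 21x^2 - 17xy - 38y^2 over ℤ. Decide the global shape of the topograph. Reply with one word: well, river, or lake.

D = b²−4ac = (-17)² − 4·21·(-38) = 3481
D = 59² is a perfect square ⇒ form factors over ℤ ⇒ lakes

lake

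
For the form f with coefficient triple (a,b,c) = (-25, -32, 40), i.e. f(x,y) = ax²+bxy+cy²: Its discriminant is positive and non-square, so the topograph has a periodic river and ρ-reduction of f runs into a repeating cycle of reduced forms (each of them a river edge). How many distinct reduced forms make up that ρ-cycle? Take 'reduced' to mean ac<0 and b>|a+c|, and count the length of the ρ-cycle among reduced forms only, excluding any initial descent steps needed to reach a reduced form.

D = 5024, ⌊√D⌋ = 70
descent: ρ → (40,32,-25)  [lands on river]
river: ρ → (-25,68,4)
river: ρ → (4,68,-25)
river: ρ → (-25,32,40)
river: ρ → (40,48,-17)
river: ρ → (-17,54,31)
river: ρ → (31,70,-1)
river: ρ → (-1,70,31)
river: ρ → (31,54,-17)
river: ρ → (-17,48,40)
ρ-cycle length = 10 (tail of 1 descent step not counted)

10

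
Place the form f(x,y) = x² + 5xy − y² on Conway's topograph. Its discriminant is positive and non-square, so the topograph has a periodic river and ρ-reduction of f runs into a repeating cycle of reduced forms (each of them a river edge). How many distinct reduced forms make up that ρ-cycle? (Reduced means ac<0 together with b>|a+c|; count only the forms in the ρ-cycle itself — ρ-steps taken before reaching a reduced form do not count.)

D = 29, ⌊√D⌋ = 5
river: ρ → (-1,5,1)
river: ρ → (1,5,-1)
ρ-cycle length = 2 (tail of 0 descent steps not counted)

2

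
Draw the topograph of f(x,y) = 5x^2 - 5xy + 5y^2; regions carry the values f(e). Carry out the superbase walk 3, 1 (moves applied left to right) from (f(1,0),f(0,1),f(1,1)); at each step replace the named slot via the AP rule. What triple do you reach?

start (5,5,5) = (f(1,0),f(0,1),f(1,1))
replace slot 3: 2·(5+5) − 5 = 15 → (5,5,15)
replace slot 1: 2·(5+15) − 5 = 35 → (35,5,15)

35,5,15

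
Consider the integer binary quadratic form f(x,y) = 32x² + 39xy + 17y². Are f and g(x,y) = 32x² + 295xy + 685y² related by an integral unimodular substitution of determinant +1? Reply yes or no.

D₁ = -655, D₂ = -655
f: translate: b→-25 (≡39 mod 64), so (32,39,17)→(32,-25,10)
f: flip: (32,-25,10)→(10,25,32)
f: translate: b→5 (≡25 mod 20), so (10,25,32)→(10,5,17)
f: reduced (well bottom): (10,5,17) with a≤c, −a<b≤a
g: translate: b→-25 (≡295 mod 64), so (32,295,685)→(32,-25,10)
g: flip: (32,-25,10)→(10,25,32)
g: translate: b→5 (≡25 mod 20), so (10,25,32)→(10,5,17)
g: reduced (well bottom): (10,5,17) with a≤c, −a<b≤a
reduced forms (10, 5, 17) vs (10, 5, 17) ⇒ equivalent

yes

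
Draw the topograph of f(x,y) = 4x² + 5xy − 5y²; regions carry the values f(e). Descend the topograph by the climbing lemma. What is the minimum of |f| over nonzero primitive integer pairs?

river: ρ → (-5,5,4)
river: ρ → (4,3,-6)
river: ρ → (-6,9,1)
river: ρ → (1,9,-6)
river: ρ → (-6,3,4)
river: ρ → (4,5,-5)
closes: descent 0, river 6
min |a| on river = 1

1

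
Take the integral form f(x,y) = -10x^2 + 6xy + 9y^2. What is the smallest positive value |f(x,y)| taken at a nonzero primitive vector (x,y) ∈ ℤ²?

river: ρ → (9,12,-7)
river: ρ → (-7,16,5)
river: ρ → (5,14,-10)
river: ρ → (-10,6,9)
closes: descent 0, river 4
min |a| on river = 5

5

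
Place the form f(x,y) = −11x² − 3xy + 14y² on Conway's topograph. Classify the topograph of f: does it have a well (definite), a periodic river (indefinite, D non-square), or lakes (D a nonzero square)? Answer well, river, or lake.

D = b²−4ac = (-3)² − 4·(-11)·14 = 625
D = 25² is a perfect square ⇒ form factors over ℤ ⇒ lakes

lake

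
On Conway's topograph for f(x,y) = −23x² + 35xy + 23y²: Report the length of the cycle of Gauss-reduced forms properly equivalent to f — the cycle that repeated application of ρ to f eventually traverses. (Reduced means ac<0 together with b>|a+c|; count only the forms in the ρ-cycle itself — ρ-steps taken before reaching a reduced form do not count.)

D = 3341, ⌊√D⌋ = 57
river: ρ → (23,57,-1)
river: ρ → (-1,57,23)
river: ρ → (23,35,-23)
river: ρ → (-23,57,1)
river: ρ → (1,57,-23)
river: ρ → (-23,35,23)
ρ-cycle length = 6 (tail of 0 descent steps not counted)

6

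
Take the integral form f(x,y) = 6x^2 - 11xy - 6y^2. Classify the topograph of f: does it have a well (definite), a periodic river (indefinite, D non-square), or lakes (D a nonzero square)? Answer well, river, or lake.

D = b²−4ac = (-11)² − 4·6·(-6) = 265
D > 0 non-square ⇒ indefinite ⇒ periodic river

river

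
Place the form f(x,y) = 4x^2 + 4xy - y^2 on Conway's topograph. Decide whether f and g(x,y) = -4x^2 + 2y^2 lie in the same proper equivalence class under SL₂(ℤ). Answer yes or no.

D₁ = 32, D₂ = 32
river cycle of f (length 2): (-1, 4, 4), (4, 4, -1)
river cycle of g (length 2): (2, 4, -2), (-2, 4, 2)
cycles differ ⇒ inequivalent

no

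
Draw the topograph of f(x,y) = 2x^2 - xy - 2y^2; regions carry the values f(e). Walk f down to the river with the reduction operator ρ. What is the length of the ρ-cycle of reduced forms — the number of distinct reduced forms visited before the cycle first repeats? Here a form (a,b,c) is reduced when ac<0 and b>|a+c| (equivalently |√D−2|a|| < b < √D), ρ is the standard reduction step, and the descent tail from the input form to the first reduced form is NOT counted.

D = 17, ⌊√D⌋ = 4
descent: ρ → (-2,1,2)  [lands on river]
river: ρ → (2,3,-1)
river: ρ → (-1,3,2)
river: ρ → (2,1,-2)
river: ρ → (-2,3,1)
river: ρ → (1,3,-2)
ρ-cycle length = 6 (tail of 1 descent step not counted)

6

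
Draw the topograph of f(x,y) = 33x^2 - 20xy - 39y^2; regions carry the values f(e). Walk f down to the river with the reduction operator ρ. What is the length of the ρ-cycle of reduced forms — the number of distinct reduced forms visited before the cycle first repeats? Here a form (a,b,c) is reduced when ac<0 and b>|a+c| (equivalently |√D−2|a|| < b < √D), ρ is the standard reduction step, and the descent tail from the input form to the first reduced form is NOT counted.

D = 5548, ⌊√D⌋ = 74
descent: ρ → (-39,20,33)  [lands on river]
river: ρ → (33,46,-26)
river: ρ → (-26,58,21)
river: ρ → (21,68,-11)
river: ρ → (-11,64,33)
river: ρ → (33,68,-7)
river: ρ → (-7,72,13)
river: ρ → (13,58,-42)
river: ρ → (-42,26,29)
river: ρ → (29,32,-39)
river: ρ → (-39,46,22)
river: ρ → (22,42,-43)
river: ρ → (-43,44,21)
river: ρ → (21,40,-47)
river: ρ → (-47,54,14)
river: ρ → (14,58,-39)
ρ-cycle length = 16 (tail of 1 descent step not counted)

16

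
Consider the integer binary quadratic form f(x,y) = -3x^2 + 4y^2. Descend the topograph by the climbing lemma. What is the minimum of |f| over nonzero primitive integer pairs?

descent: ρ → (4,0,-3)
descent: ρ → (-3,6,1)  [lands on river]
river: ρ → (1,6,-3)
closes: descent 2, river 2
min |a| on river = 1

1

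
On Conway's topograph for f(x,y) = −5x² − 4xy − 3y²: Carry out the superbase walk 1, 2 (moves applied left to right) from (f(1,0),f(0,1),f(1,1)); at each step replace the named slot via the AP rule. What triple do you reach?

start (-5,-3,-12) = (f(1,0),f(0,1),f(1,1))
replace slot 1: 2·((-3)+(-12)) − (-5) = -25 → (-25,-3,-12)
replace slot 2: 2·((-25)+(-12)) − (-3) = -71 → (-25,-71,-12)

-25,-71,-12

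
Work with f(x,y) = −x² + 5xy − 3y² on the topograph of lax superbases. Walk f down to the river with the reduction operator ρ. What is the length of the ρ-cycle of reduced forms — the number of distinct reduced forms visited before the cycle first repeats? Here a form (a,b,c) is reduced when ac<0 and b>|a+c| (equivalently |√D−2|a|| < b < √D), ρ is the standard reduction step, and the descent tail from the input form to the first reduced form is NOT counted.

D = 13, ⌊√D⌋ = 3
descent: ρ → (-3,1,1)
descent: ρ → (1,3,-1)  [lands on river]
river: ρ → (-1,3,1)
ρ-cycle length = 2 (tail of 2 descent steps not counted)

2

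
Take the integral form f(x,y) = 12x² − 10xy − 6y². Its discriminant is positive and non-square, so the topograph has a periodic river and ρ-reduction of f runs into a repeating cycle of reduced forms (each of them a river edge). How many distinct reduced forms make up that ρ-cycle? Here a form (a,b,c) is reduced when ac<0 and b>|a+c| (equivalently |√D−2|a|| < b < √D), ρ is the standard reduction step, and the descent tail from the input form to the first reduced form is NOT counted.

D = 388, ⌊√D⌋ = 19
descent: ρ → (-6,10,12)  [lands on river]
river: ρ → (12,14,-4)
river: ρ → (-4,18,4)
river: ρ → (4,14,-12)
river: ρ → (-12,10,6)
river: ρ → (6,14,-8)
river: ρ → (-8,18,2)
river: ρ → (2,18,-8)
river: ρ → (-8,14,6)
river: ρ → (6,10,-12)
river: ρ → (-12,14,4)
river: ρ → (4,18,-4)
river: ρ → (-4,14,12)
river: ρ → (12,10,-6)
river: ρ → (-6,14,8)
river: ρ → (8,18,-2)
river: ρ → (-2,18,8)
river: ρ → (8,14,-6)
ρ-cycle length = 18 (tail of 1 descent step not counted)

18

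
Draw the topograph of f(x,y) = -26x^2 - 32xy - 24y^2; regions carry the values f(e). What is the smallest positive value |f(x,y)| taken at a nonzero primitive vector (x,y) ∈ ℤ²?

translate: b→-20 (≡32 mod 52), so (26,32,24)→(26,-20,18)
flip: (26,-20,18)→(18,20,26)
translate: b→-16 (≡20 mod 36), so (18,20,26)→(18,-16,24)
reduced (well bottom): (18,-16,24) with a≤c, −a<b≤a
well minimum |f| = |-18| = 18 (negative-definite)

18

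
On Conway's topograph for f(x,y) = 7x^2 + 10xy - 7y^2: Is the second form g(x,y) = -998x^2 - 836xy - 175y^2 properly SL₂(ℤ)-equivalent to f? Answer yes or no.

D₁ = 296, D₂ = 296
river cycle of f (length 10): (-7, 4, 10), (10, 16, -1), (-1, 16, 10), (10, 4, -7), (-7, 10, 7), (7, 4, -10), (-10, 16, 1), (1, 16, -10), (-10, 4, 7), (7, 10, -7)
river cycle of g (length 10): (-1, 16, 10), (10, 4, -7), (-7, 10, 7), (7, 4, -10), (-10, 16, 1), (1, 16, -10), (-10, 4, 7), (7, 10, -7), (-7, 4, 10), (10, 16, -1)
cycles coincide ⇒ equivalent

yes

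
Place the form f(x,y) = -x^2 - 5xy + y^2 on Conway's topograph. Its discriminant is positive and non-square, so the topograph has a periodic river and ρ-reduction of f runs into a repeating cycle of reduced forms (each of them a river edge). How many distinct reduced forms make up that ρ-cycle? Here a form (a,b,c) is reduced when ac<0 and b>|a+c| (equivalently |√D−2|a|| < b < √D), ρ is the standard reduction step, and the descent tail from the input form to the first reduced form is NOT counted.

D = 29, ⌊√D⌋ = 5
descent: ρ → (1,5,-1)  [lands on river]
river: ρ → (-1,5,1)
ρ-cycle length = 2 (tail of 1 descent step not counted)

2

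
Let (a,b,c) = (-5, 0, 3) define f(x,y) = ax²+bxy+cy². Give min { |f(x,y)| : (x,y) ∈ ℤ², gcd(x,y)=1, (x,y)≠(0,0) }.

descent: ρ → (3,6,-2)  [lands on river]
river: ρ → (-2,6,3)
closes: descent 1, river 2
min |a| on river = 2

2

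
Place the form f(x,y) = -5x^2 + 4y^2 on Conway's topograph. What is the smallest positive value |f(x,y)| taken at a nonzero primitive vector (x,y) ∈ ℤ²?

descent: ρ → (4,8,-1)  [lands on river]
river: ρ → (-1,8,4)
closes: descent 1, river 2
min |a| on river = 1

1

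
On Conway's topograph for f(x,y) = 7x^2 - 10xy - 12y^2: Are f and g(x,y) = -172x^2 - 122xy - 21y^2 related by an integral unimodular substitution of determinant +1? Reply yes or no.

D₁ = 436, D₂ = 436
river cycle of f (length 30): (-12, 10, 7), (7, 18, -4), (-4, 14, 15), (15, 16, -3), (-3, 20, 3), (3, 16, -15), (-15, 14, 4), (4, 18, -7), (-7, 10, 12), (12, 14, -5), … (20 more)
river cycle of g (length 30): (5, 14, -12), (-12, 10, 7), (7, 18, -4), (-4, 14, 15), (15, 16, -3), (-3, 20, 3), (3, 16, -15), (-15, 14, 4), (4, 18, -7), (-7, 10, 12), … (20 more)
cycles coincide ⇒ equivalent

yes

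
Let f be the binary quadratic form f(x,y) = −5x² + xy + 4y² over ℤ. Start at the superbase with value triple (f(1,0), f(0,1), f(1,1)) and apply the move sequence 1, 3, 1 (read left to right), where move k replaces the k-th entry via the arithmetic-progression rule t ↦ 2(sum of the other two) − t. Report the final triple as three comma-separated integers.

start (-5,4,0) = (f(1,0),f(0,1),f(1,1))
replace slot 1: 2·(4+0) − (-5) = 13 → (13,4,0)
replace slot 3: 2·(13+4) − 0 = 34 → (13,4,34)
replace slot 1: 2·(4+34) − 13 = 63 → (63,4,34)

63,4,34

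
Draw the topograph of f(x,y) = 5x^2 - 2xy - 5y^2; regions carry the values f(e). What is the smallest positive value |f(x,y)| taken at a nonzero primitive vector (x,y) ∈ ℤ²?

descent: ρ → (-5,2,5)  [lands on river]
river: ρ → (5,8,-2)
river: ρ → (-2,8,5)
river: ρ → (5,2,-5)
river: ρ → (-5,8,2)
river: ρ → (2,8,-5)
closes: descent 1, river 6
min |a| on river = 2

2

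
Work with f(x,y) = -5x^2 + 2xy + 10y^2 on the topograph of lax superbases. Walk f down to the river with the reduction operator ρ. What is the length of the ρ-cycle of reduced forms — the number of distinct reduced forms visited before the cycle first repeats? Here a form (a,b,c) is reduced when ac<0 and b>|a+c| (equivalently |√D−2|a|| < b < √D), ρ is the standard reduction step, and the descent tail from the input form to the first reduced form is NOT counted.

D = 204, ⌊√D⌋ = 14
descent: ρ → (10,-2,-5)
descent: ρ → (-5,12,3)  [lands on river]
river: ρ → (3,12,-5)
river: ρ → (-5,8,7)
river: ρ → (7,6,-6)
river: ρ → (-6,6,7)
river: ρ → (7,8,-5)
ρ-cycle length = 6 (tail of 2 descent steps not counted)

6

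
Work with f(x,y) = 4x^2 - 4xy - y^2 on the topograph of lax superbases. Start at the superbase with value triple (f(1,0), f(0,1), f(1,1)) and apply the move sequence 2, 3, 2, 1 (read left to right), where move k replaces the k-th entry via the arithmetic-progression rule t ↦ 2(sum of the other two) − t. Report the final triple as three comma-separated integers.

start (4,-1,-1) = (f(1,0),f(0,1),f(1,1))
replace slot 2: 2·(4+(-1)) − (-1) = 7 → (4,7,-1)
replace slot 3: 2·(4+7) − (-1) = 23 → (4,7,23)
replace slot 2: 2·(4+23) − 7 = 47 → (4,47,23)
replace slot 1: 2·(47+23) − 4 = 136 → (136,47,23)

136,47,23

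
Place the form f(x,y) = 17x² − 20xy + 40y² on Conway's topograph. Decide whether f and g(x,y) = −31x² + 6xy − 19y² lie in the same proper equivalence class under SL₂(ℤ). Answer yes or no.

D₁ = -2320, D₂ = -2320
f: translate: b→14 (≡-20 mod 34), so (17,-20,40)→(17,14,37)
f: reduced (well bottom): (17,14,37) with a≤c, −a<b≤a
g is negative-definite; reduce −g:
−g: flip: (31,-6,19)→(19,6,31)
−g: reduced (well bottom): (19,6,31) with a≤c, −a<b≤a
flip sign back: reduced form of g is (-19,-6,-31)
reduced forms (17, 14, 37) vs (-19, -6, -31) ⇒ inequivalent

no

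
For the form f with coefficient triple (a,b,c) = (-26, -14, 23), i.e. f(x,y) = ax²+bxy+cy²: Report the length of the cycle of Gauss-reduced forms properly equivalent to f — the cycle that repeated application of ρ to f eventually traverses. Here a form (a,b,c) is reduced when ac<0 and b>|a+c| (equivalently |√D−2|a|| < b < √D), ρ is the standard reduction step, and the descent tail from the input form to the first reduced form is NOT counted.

D = 2588, ⌊√D⌋ = 50
descent: ρ → (23,14,-26)  [lands on river]
river: ρ → (-26,38,11)
river: ρ → (11,50,-2)
river: ρ → (-2,50,11)
river: ρ → (11,38,-26)
river: ρ → (-26,14,23)
river: ρ → (23,32,-17)
river: ρ → (-17,36,19)
river: ρ → (19,40,-13)
river: ρ → (-13,38,22)
river: ρ → (22,50,-1)
river: ρ → (-1,50,22)
river: ρ → (22,38,-13)
river: ρ → (-13,40,19)
river: ρ → (19,36,-17)
river: ρ → (-17,32,23)
ρ-cycle length = 16 (tail of 1 descent step not counted)

16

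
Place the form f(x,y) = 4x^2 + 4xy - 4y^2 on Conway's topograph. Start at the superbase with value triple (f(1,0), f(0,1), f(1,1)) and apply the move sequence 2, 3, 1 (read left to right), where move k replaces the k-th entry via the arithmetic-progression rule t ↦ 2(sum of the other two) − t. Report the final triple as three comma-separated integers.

start (4,-4,4) = (f(1,0),f(0,1),f(1,1))
replace slot 2: 2·(4+4) − (-4) = 20 → (4,20,4)
replace slot 3: 2·(4+20) − 4 = 44 → (4,20,44)
replace slot 1: 2·(20+44) − 4 = 124 → (124,20,44)

124,20,44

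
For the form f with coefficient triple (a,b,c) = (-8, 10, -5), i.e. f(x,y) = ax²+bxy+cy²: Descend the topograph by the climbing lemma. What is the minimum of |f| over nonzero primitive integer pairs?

translate: b→6 (≡-10 mod 16), so (8,-10,5)→(8,6,3)
flip: (8,6,3)→(3,-6,8)
translate: b→0 (≡-6 mod 6), so (3,-6,8)→(3,0,5)
reduced (well bottom): (3,0,5) with a≤c, −a<b≤a
well minimum |f| = |-3| = 3 (negative-definite)

3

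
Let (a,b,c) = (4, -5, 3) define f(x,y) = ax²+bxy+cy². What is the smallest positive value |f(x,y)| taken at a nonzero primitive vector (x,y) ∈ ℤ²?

translate: b→3 (≡-5 mod 8), so (4,-5,3)→(4,3,2)
flip: (4,3,2)→(2,-3,4)
translate: b→1 (≡-3 mod 4), so (2,-3,4)→(2,1,3)
reduced (well bottom): (2,1,3) with a≤c, −a<b≤a
well minimum = a = 2

2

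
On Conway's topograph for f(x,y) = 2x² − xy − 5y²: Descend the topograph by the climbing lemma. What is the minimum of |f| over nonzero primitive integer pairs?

descent: ρ → (-5,1,2)
descent: ρ → (2,3,-4)  [lands on river]
river: ρ → (-4,5,1)
river: ρ → (1,5,-4)
river: ρ → (-4,3,2)
river: ρ → (2,5,-2)
river: ρ → (-2,3,4)
river: ρ → (4,5,-1)
river: ρ → (-1,5,4)
river: ρ → (4,3,-2)
river: ρ → (-2,5,2)
closes: descent 2, river 10
min |a| on river = 1

1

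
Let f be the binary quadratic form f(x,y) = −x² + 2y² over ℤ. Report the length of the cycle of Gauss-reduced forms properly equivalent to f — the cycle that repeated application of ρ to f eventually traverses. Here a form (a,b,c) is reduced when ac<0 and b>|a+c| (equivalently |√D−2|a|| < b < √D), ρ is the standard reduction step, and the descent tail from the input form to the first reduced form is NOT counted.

D = 8, ⌊√D⌋ = 2
descent: ρ → (2,0,-1)
descent: ρ → (-1,2,1)  [lands on river]
river: ρ → (1,2,-1)
ρ-cycle length = 2 (tail of 2 descent steps not counted)

2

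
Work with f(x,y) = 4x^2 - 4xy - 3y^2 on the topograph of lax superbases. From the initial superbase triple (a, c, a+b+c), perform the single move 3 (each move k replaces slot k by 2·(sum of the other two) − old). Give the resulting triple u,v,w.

start (4,-3,-3) = (f(1,0),f(0,1),f(1,1))
replace slot 3: 2·(4+(-3)) − (-3) = 5 → (4,-3,5)

4,-3,5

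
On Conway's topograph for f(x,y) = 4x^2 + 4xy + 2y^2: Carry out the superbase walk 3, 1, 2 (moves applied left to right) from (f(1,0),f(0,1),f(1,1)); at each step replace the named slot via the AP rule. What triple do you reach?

start (4,2,10) = (f(1,0),f(0,1),f(1,1))
replace slot 3: 2·(4+2) − 10 = 2 → (4,2,2)
replace slot 1: 2·(2+2) − 4 = 4 → (4,2,2)
replace slot 2: 2·(4+2) − 2 = 10 → (4,10,2)

4,10,2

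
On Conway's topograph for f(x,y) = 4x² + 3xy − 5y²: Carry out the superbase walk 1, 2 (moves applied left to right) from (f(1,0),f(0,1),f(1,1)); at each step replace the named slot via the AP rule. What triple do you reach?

start (4,-5,2) = (f(1,0),f(0,1),f(1,1))
replace slot 1: 2·((-5)+2) − 4 = -10 → (-10,-5,2)
replace slot 2: 2·((-10)+2) − (-5) = -11 → (-10,-11,2)

-10,-11,2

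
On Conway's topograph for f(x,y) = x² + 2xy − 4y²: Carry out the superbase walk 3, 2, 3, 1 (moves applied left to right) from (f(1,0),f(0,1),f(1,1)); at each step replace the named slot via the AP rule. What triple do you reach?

start (1,-4,-1) = (f(1,0),f(0,1),f(1,1))
replace slot 3: 2·(1+(-4)) − (-1) = -5 → (1,-4,-5)
replace slot 2: 2·(1+(-5)) − (-4) = -4 → (1,-4,-5)
replace slot 3: 2·(1+(-4)) − (-5) = -1 → (1,-4,-1)
replace slot 1: 2·((-4)+(-1)) − 1 = -11 → (-11,-4,-1)

-11,-4,-1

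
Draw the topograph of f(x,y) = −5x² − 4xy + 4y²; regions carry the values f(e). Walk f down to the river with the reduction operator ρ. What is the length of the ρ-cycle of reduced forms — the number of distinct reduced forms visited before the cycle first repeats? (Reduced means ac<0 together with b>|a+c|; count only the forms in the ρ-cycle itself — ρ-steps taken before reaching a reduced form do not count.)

D = 96, ⌊√D⌋ = 9
descent: ρ → (4,4,-5)  [lands on river]
river: ρ → (-5,6,3)
river: ρ → (3,6,-5)
river: ρ → (-5,4,4)
ρ-cycle length = 4 (tail of 1 descent step not counted)

4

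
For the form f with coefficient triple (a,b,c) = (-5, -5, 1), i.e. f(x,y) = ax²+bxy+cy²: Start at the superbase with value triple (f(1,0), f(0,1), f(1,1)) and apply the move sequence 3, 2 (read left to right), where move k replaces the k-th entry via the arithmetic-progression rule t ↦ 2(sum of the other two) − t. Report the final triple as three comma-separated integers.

start (-5,1,-9) = (f(1,0),f(0,1),f(1,1))
replace slot 3: 2·((-5)+1) − (-9) = 1 → (-5,1,1)
replace slot 2: 2·((-5)+1) − 1 = -9 → (-5,-9,1)

-5,-9,1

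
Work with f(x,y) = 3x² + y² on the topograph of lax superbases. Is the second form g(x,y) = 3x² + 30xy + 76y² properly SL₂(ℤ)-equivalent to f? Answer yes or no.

D₁ = -12, D₂ = -12
f: flip: (3,0,1)→(1,0,3)
f: reduced (well bottom): (1,0,3) with a≤c, −a<b≤a
g: translate: b→0 (≡30 mod 6), so (3,30,76)→(3,0,1)
g: flip: (3,0,1)→(1,0,3)
g: reduced (well bottom): (1,0,3) with a≤c, −a<b≤a
reduced forms (1, 0, 3) vs (1, 0, 3) ⇒ equivalent

yes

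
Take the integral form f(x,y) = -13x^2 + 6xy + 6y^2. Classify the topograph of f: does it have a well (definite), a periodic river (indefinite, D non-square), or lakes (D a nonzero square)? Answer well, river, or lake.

D = b²−4ac = 6² − 4·(-13)·6 = 348
D > 0 non-square ⇒ indefinite ⇒ periodic river

river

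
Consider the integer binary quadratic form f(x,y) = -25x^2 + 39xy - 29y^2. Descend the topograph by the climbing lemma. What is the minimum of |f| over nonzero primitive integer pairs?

translate: b→11 (≡-39 mod 50), so (25,-39,29)→(25,11,15)
flip: (25,11,15)→(15,-11,25)
reduced (well bottom): (15,-11,25) with a≤c, −a<b≤a
well minimum |f| = |-15| = 15 (negative-definite)

15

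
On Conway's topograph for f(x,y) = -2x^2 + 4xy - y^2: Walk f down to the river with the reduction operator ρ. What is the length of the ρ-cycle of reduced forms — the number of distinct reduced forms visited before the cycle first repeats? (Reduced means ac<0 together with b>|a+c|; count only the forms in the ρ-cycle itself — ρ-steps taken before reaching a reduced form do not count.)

D = 8, ⌊√D⌋ = 2
descent: ρ → (-1,2,1)  [lands on river]
river: ρ → (1,2,-1)
ρ-cycle length = 2 (tail of 1 descent step not counted)

2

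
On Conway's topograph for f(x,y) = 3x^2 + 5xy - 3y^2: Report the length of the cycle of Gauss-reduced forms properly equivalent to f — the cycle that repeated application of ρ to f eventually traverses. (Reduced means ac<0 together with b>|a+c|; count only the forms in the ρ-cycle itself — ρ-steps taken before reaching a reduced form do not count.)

D = 61, ⌊√D⌋ = 7
river: ρ → (-3,7,1)
river: ρ → (1,7,-3)
river: ρ → (-3,5,3)
river: ρ → (3,7,-1)
river: ρ → (-1,7,3)
river: ρ → (3,5,-3)
ρ-cycle length = 6 (tail of 0 descent steps not counted)

6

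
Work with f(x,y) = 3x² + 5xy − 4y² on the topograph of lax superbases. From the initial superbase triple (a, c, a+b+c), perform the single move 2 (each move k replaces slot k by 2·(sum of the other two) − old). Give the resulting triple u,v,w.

start (3,-4,4) = (f(1,0),f(0,1),f(1,1))
replace slot 2: 2·(3+4) − (-4) = 18 → (3,18,4)

3,18,4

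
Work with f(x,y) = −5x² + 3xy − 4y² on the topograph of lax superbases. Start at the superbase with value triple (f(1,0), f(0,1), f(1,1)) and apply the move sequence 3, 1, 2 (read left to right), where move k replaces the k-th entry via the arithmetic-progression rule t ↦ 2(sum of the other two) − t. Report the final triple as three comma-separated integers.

start (-5,-4,-6) = (f(1,0),f(0,1),f(1,1))
replace slot 3: 2·((-5)+(-4)) − (-6) = -12 → (-5,-4,-12)
replace slot 1: 2·((-4)+(-12)) − (-5) = -27 → (-27,-4,-12)
replace slot 2: 2·((-27)+(-12)) − (-4) = -74 → (-27,-74,-12)

-27,-74,-12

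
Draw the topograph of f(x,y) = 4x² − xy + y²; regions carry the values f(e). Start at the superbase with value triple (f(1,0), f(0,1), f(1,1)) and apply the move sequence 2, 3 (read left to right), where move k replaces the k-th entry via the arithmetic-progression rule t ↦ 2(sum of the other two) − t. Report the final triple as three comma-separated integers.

start (4,1,4) = (f(1,0),f(0,1),f(1,1))
replace slot 2: 2·(4+4) − 1 = 15 → (4,15,4)
replace slot 3: 2·(4+15) − 4 = 34 → (4,15,34)

4,15,34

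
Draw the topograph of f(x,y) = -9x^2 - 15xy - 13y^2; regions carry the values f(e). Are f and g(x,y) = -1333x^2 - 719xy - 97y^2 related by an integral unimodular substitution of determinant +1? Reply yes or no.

D₁ = -243, D₂ = -243
f is negative-definite; reduce −f:
−f: translate: b→-3 (≡15 mod 18), so (9,15,13)→(9,-3,7)
−f: flip: (9,-3,7)→(7,3,9)
−f: reduced (well bottom): (7,3,9) with a≤c, −a<b≤a
flip sign back: reduced form of f is (-7,-3,-9)
g is negative-definite; reduce −g:
−g: flip: (1333,719,97)→(97,-719,1333)
−g: translate: b→57 (≡-719 mod 194), so (97,-719,1333)→(97,57,9)
−g: flip: (97,57,9)→(9,-57,97)
−g: translate: b→-3 (≡-57 mod 18), so (9,-57,97)→(9,-3,7)
−g: flip: (9,-3,7)→(7,3,9)
−g: reduced (well bottom): (7,3,9) with a≤c, −a<b≤a
flip sign back: reduced form of g is (-7,-3,-9)
reduced forms (-7, -3, -9) vs (-7, -3, -9) ⇒ equivalent

yes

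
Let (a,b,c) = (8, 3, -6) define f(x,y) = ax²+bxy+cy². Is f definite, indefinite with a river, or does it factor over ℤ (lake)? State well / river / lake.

D = b²−4ac = 3² − 4·8·(-6) = 201
D > 0 non-square ⇒ indefinite ⇒ periodic river

river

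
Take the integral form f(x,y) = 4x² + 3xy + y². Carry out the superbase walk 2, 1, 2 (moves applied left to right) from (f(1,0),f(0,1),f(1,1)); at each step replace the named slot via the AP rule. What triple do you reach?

start (4,1,8) = (f(1,0),f(0,1),f(1,1))
replace slot 2: 2·(4+8) − 1 = 23 → (4,23,8)
replace slot 1: 2·(23+8) − 4 = 58 → (58,23,8)
replace slot 2: 2·(58+8) − 23 = 109 → (58,109,8)

58,109,8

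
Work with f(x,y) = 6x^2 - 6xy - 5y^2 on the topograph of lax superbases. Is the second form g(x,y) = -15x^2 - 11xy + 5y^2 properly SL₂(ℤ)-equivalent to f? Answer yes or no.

D₁ = 156, D₂ = 421
discriminants differ ⇒ not SL₂(ℤ)-equivalent

no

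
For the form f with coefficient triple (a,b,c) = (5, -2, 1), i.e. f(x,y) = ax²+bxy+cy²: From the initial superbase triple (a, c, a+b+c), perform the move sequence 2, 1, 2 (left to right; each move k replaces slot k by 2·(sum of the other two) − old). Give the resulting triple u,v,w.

start (5,1,4) = (f(1,0),f(0,1),f(1,1))
replace slot 2: 2·(5+4) − 1 = 17 → (5,17,4)
replace slot 1: 2·(17+4) − 5 = 37 → (37,17,4)
replace slot 2: 2·(37+4) − 17 = 65 → (37,65,4)

37,65,4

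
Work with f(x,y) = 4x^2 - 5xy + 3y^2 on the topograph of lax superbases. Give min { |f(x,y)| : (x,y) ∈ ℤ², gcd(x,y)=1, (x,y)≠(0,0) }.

translate: b→3 (≡-5 mod 8), so (4,-5,3)→(4,3,2)
flip: (4,3,2)→(2,-3,4)
translate: b→1 (≡-3 mod 4), so (2,-3,4)→(2,1,3)
reduced (well bottom): (2,1,3) with a≤c, −a<b≤a
well minimum = a = 2

2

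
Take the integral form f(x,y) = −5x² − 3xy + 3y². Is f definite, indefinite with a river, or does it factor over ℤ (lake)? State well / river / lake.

D = b²−4ac = (-3)² − 4·(-5)·3 = 69
D > 0 non-square ⇒ indefinite ⇒ periodic river

river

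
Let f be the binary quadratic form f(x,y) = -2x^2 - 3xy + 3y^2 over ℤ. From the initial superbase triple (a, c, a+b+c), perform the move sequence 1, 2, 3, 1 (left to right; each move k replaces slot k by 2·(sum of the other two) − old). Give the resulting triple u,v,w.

start (-2,3,-2) = (f(1,0),f(0,1),f(1,1))
replace slot 1: 2·(3+(-2)) − (-2) = 4 → (4,3,-2)
replace slot 2: 2·(4+(-2)) − 3 = 1 → (4,1,-2)
replace slot 3: 2·(4+1) − (-2) = 12 → (4,1,12)
replace slot 1: 2·(1+12) − 4 = 22 → (22,1,12)

22,1,12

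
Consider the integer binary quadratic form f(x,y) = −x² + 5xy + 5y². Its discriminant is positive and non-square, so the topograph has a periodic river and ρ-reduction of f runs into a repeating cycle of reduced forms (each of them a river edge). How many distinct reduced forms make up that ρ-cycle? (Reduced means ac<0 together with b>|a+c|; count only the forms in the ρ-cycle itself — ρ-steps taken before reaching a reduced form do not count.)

D = 45, ⌊√D⌋ = 6
river: ρ → (5,5,-1)
river: ρ → (-1,5,5)
ρ-cycle length = 2 (tail of 0 descent steps not counted)

2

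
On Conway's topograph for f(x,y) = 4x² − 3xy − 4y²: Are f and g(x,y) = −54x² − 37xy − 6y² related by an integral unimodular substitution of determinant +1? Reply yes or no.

D₁ = 73, D₂ = 73
river cycle of f (length 18): (-4, 3, 4), (4, 5, -3), (-3, 7, 2), (2, 5, -6), (-6, 7, 1), (1, 7, -6), (-6, 5, 2), (2, 7, -3), (-3, 5, 4), (4, 3, -4), … (8 more)
river cycle of g (length 18): (3, 5, -4), (-4, 3, 4), (4, 5, -3), (-3, 7, 2), (2, 5, -6), (-6, 7, 1), (1, 7, -6), (-6, 5, 2), (2, 7, -3), (-3, 5, 4), … (8 more)
cycles coincide ⇒ equivalent

yes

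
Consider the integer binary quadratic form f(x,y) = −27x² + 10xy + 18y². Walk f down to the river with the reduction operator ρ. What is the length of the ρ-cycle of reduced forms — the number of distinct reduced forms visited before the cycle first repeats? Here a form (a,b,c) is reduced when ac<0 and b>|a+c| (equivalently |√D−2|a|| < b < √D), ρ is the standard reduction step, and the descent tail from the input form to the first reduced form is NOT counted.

D = 2044, ⌊√D⌋ = 45
river: ρ → (18,26,-19)
river: ρ → (-19,12,25)
river: ρ → (25,38,-6)
river: ρ → (-6,34,37)
river: ρ → (37,40,-3)
river: ρ → (-3,44,9)
river: ρ → (9,28,-35)
river: ρ → (-35,42,2)
river: ρ → (2,42,-35)
river: ρ → (-35,28,9)
river: ρ → (9,44,-3)
river: ρ → (-3,40,37)
river: ρ → (37,34,-6)
river: ρ → (-6,38,25)
river: ρ → (25,12,-19)
river: ρ → (-19,26,18)
river: ρ → (18,10,-27)
river: ρ → (-27,44,1)
river: ρ → (1,44,-27)
river: ρ → (-27,10,18)
ρ-cycle length = 20 (tail of 0 descent steps not counted)

20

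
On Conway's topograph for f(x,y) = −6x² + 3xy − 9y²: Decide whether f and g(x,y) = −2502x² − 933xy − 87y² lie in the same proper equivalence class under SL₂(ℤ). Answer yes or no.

D₁ = -207, D₂ = -207
f is negative-definite; reduce −f:
−f: reduced (well bottom): (6,-3,9) with a≤c, −a<b≤a
flip sign back: reduced form of f is (-6,3,-9)
g is negative-definite; reduce −g:
−g: flip: (2502,933,87)→(87,-933,2502)
−g: translate: b→-63 (≡-933 mod 174), so (87,-933,2502)→(87,-63,12)
−g: flip: (87,-63,12)→(12,63,87)
−g: translate: b→-9 (≡63 mod 24), so (12,63,87)→(12,-9,6)
−g: flip: (12,-9,6)→(6,9,12)
−g: translate: b→-3 (≡9 mod 12), so (6,9,12)→(6,-3,9)
−g: reduced (well bottom): (6,-3,9) with a≤c, −a<b≤a
flip sign back: reduced form of g is (-6,3,-9)
reduced forms (-6, 3, -9) vs (-6, 3, -9) ⇒ equivalent

yes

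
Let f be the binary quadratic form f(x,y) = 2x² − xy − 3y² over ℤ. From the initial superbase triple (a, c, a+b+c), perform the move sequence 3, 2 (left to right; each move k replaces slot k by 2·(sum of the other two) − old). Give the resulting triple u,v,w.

start (2,-3,-2) = (f(1,0),f(0,1),f(1,1))
replace slot 3: 2·(2+(-3)) − (-2) = 0 → (2,-3,0)
replace slot 2: 2·(2+0) − (-3) = 7 → (2,7,0)

2,7,0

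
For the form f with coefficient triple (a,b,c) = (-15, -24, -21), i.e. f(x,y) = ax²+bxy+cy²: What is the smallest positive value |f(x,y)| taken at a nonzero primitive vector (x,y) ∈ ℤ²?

translate: b→-6 (≡24 mod 30), so (15,24,21)→(15,-6,12)
flip: (15,-6,12)→(12,6,15)
reduced (well bottom): (12,6,15) with a≤c, −a<b≤a
well minimum |f| = |-12| = 12 (negative-definite)

12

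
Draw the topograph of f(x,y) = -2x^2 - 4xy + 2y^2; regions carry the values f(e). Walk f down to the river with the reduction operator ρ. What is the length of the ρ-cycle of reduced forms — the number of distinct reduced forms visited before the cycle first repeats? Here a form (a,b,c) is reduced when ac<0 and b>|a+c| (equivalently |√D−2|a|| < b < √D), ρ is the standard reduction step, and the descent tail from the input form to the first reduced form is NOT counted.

D = 32, ⌊√D⌋ = 5
descent: ρ → (2,4,-2)  [lands on river]
river: ρ → (-2,4,2)
ρ-cycle length = 2 (tail of 1 descent step not counted)

2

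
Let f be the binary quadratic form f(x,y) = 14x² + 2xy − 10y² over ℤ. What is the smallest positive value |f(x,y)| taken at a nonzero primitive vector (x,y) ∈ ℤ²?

descent: ρ → (-10,18,6)  [lands on river]
river: ρ → (6,18,-10)
river: ρ → (-10,22,2)
river: ρ → (2,22,-10)
closes: descent 1, river 4
min |a| on river = 2

2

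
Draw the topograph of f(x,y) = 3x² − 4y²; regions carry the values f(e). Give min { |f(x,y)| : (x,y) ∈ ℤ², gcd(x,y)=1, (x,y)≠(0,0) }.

descent: ρ → (-4,0,3)
descent: ρ → (3,6,-1)  [lands on river]
river: ρ → (-1,6,3)
closes: descent 2, river 2
min |a| on river = 1

1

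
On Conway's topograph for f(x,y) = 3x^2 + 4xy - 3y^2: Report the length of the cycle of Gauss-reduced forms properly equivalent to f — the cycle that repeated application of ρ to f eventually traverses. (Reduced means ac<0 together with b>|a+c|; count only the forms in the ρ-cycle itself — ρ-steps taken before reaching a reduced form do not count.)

D = 52, ⌊√D⌋ = 7
river: ρ → (-3,2,4)
river: ρ → (4,6,-1)
river: ρ → (-1,6,4)
river: ρ → (4,2,-3)
river: ρ → (-3,4,3)
river: ρ → (3,2,-4)
river: ρ → (-4,6,1)
river: ρ → (1,6,-4)
river: ρ → (-4,2,3)
river: ρ → (3,4,-3)
ρ-cycle length = 10 (tail of 0 descent steps not counted)

10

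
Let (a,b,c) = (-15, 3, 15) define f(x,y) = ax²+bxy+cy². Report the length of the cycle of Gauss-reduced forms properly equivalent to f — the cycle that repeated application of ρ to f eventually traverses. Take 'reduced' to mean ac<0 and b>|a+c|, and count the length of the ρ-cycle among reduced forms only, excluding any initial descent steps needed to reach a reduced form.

D = 909, ⌊√D⌋ = 30
river: ρ → (15,27,-3)
river: ρ → (-3,27,15)
river: ρ → (15,3,-15)
river: ρ → (-15,27,3)
river: ρ → (3,27,-15)
river: ρ → (-15,3,15)
ρ-cycle length = 6 (tail of 0 descent steps not counted)

6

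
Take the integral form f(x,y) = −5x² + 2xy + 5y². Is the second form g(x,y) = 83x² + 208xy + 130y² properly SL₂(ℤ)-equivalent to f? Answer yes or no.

D₁ = 104, D₂ = 104
river cycle of f (length 6): (5, 8, -2), (-2, 8, 5), (5, 2, -5), (-5, 8, 2), (2, 8, -5), (-5, 2, 5)
river cycle of g (length 6): (5, 8, -2), (-2, 8, 5), (5, 2, -5), (-5, 8, 2), (2, 8, -5), (-5, 2, 5)
cycles coincide ⇒ equivalent

yes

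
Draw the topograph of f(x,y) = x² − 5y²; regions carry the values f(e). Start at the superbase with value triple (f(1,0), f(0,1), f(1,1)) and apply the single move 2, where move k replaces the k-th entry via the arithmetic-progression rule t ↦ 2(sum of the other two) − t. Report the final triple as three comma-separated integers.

start (1,-5,-4) = (f(1,0),f(0,1),f(1,1))
replace slot 2: 2·(1+(-4)) − (-5) = -1 → (1,-1,-4)

1,-1,-4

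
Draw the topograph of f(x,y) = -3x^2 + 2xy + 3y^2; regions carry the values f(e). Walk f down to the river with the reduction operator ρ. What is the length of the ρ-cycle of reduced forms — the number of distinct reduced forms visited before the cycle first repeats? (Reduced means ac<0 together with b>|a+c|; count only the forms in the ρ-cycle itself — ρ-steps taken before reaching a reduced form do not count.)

D = 40, ⌊√D⌋ = 6
river: ρ → (3,4,-2)
river: ρ → (-2,4,3)
river: ρ → (3,2,-3)
river: ρ → (-3,4,2)
river: ρ → (2,4,-3)
river: ρ → (-3,2,3)
ρ-cycle length = 6 (tail of 0 descent steps not counted)

6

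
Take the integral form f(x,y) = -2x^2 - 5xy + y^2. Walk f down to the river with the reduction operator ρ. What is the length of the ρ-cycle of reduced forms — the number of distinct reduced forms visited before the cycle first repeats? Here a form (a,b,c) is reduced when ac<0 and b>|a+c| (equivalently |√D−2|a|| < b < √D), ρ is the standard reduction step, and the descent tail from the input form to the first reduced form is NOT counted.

D = 33, ⌊√D⌋ = 5
descent: ρ → (1,5,-2)  [lands on river]
river: ρ → (-2,3,3)
river: ρ → (3,3,-2)
river: ρ → (-2,5,1)
ρ-cycle length = 4 (tail of 1 descent step not counted)

4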